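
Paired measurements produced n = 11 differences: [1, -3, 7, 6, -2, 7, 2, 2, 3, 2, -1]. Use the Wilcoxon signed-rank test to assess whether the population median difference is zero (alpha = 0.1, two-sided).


Step 1: Drop any zero differences (none here) and take |d_i|.
|d| = [1, 3, 7, 6, 2, 7, 2, 2, 3, 2, 1]
Step 2: Midrank |d_i| (ties get averaged ranks).
ranks: |1|->1.5, |3|->7.5, |7|->10.5, |6|->9, |2|->4.5, |7|->10.5, |2|->4.5, |2|->4.5, |3|->7.5, |2|->4.5, |1|->1.5
Step 3: Attach original signs; sum ranks with positive sign and with negative sign.
W+ = 1.5 + 10.5 + 9 + 10.5 + 4.5 + 4.5 + 7.5 + 4.5 = 52.5
W- = 7.5 + 4.5 + 1.5 = 13.5
(Check: W+ + W- = 66 should equal n(n+1)/2 = 66.)
Step 4: Test statistic W = min(W+, W-) = 13.5.
Step 5: Ties in |d|, so use the tie-corrected normal approximation.
        E[W] = n(n+1)/4 = 11*12/4 = 33.
        Tie groups: |d|=1 (t=2), |d|=2 (t=4), |d|=3 (t=2), |d|=7 (t=2); sum(t^3 - t) = 78.
        Var[W] = n(n+1)(2n+1)/24 - sum(t^3-t)/48 = 3036/24 - 78/48 = 124.875.
        z = (W - E[W]) / sqrt(Var[W]) = (13.5 - 33) / 11.1747 = -1.7450.
        Two-sided p = 2*Phi(z) = 0.080984.
Step 6: alpha = 0.1. reject H0.

W+ = 52.5, W- = 13.5, W = min = 13.5, p = 0.080984, reject H0.


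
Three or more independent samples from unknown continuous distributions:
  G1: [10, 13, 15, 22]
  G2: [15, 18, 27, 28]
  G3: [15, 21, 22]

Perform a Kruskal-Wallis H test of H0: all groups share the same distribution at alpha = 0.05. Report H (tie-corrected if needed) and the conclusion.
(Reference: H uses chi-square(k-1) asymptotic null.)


Step 1: Combine all N = 11 observations and assign midranks.
sorted (value, group, rank): (10,G1,1), (13,G1,2), (15,G1,4), (15,G2,4), (15,G3,4), (18,G2,6), (21,G3,7), (22,G1,8.5), (22,G3,8.5), (27,G2,10), (28,G2,11)
Step 2: Sum ranks within each group.
R_1 = 15.5 (n_1 = 4)
R_2 = 31 (n_2 = 4)
R_3 = 19.5 (n_3 = 3)
Step 3: H = 12/(N(N+1)) * sum(R_i^2/n_i) - 3(N+1)
     = 12/(11*12) * (15.5^2/4 + 31^2/4 + 19.5^2/3) - 3*12
     = 0.090909 * 427.062 - 36
     = 2.823864.
Step 4: Ties present; correction factor C = 1 - 30/(11^3 - 11) = 0.977273. Corrected H = 2.823864 / 0.977273 = 2.889535.
Step 5: Under H0, H ~ chi^2(2); p-value = 0.235801.
Step 6: alpha = 0.05. fail to reject H0.

H = 2.8895, df = 2, p = 0.235801, fail to reject H0.


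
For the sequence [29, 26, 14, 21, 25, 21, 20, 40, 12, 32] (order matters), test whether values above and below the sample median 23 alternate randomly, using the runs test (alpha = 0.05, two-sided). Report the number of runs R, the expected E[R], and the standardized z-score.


Step 1: Compute median = 23; label A = above, B = below.
Labels in order: AABBABBABA  (n_A = 5, n_B = 5)
Step 2: Count runs R = 7.
Step 3: Under H0 (random ordering), E[R] = 2*n_A*n_B/(n_A+n_B) + 1 = 2*5*5/10 + 1 = 6.0000.
        Var[R] = 2*n_A*n_B*(2*n_A*n_B - n_A - n_B) / ((n_A+n_B)^2 * (n_A+n_B-1)) = 2000/900 = 2.2222.
        SD[R] = 1.4907.
Step 4: Continuity-corrected z = (R - 0.5 - E[R]) / SD[R] = (7 - 0.5 - 6.0000) / 1.4907 = 0.3354.
Step 5: Two-sided p-value via normal approximation = 2*(1 - Phi(|z|)) = 0.737316.
Step 6: alpha = 0.05. fail to reject H0.

R = 7, z = 0.3354, p = 0.737316, fail to reject H0.


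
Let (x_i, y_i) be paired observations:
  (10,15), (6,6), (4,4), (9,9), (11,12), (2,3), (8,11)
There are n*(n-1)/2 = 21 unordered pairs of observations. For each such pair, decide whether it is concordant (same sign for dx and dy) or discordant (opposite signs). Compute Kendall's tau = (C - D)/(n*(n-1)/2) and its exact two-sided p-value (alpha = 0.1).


Step 1: Enumerate the 21 unordered pairs (i,j) with i<j and classify each by sign(x_j-x_i) * sign(y_j-y_i).
  (1,2):dx=-4,dy=-9->C; (1,3):dx=-6,dy=-11->C; (1,4):dx=-1,dy=-6->C; (1,5):dx=+1,dy=-3->D
  (1,6):dx=-8,dy=-12->C; (1,7):dx=-2,dy=-4->C; (2,3):dx=-2,dy=-2->C; (2,4):dx=+3,dy=+3->C
  (2,5):dx=+5,dy=+6->C; (2,6):dx=-4,dy=-3->C; (2,7):dx=+2,dy=+5->C; (3,4):dx=+5,dy=+5->C
  (3,5):dx=+7,dy=+8->C; (3,6):dx=-2,dy=-1->C; (3,7):dx=+4,dy=+7->C; (4,5):dx=+2,dy=+3->C
  (4,6):dx=-7,dy=-6->C; (4,7):dx=-1,dy=+2->D; (5,6):dx=-9,dy=-9->C; (5,7):dx=-3,dy=-1->C
  (6,7):dx=+6,dy=+8->C
Step 2: C = 19, D = 2, total pairs = 21.
Step 3: tau = (C - D)/(n(n-1)/2) = (19 - 2)/21 = 0.809524.
Step 4: Exact two-sided p-value (enumerate n! = 5040 permutations of y under H0): p = 0.010714.
Step 5: alpha = 0.1. reject H0.

tau_b = 0.8095 (C=19, D=2), p = 0.010714, reject H0.


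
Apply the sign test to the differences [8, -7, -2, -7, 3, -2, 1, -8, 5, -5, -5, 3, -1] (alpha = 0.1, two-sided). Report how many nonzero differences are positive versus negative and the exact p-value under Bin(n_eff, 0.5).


Step 1: Discard zero differences. Original n = 13; n_eff = number of nonzero differences = 13.
Nonzero differences (with sign): +8, -7, -2, -7, +3, -2, +1, -8, +5, -5, -5, +3, -1
Step 2: Count signs: positive = 5, negative = 8.
Step 3: Under H0: P(positive) = 0.5, so the number of positives S ~ Bin(13, 0.5).
Step 4: Two-sided exact p-value = sum of Bin(13,0.5) probabilities at or below the observed probability = 0.581055.
Step 5: alpha = 0.1. fail to reject H0.

n_eff = 13, pos = 5, neg = 8, p = 0.581055, fail to reject H0.


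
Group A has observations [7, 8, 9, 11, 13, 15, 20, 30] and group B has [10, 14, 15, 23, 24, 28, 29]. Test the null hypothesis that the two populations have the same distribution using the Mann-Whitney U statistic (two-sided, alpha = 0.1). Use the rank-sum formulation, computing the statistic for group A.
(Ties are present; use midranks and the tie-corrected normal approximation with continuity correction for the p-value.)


Step 1: Combine and sort all 15 observations; assign midranks.
sorted (value, group): (7,X), (8,X), (9,X), (10,Y), (11,X), (13,X), (14,Y), (15,X), (15,Y), (20,X), (23,Y), (24,Y), (28,Y), (29,Y), (30,X)
ranks: 7->1, 8->2, 9->3, 10->4, 11->5, 13->6, 14->7, 15->8.5, 15->8.5, 20->10, 23->11, 24->12, 28->13, 29->14, 30->15
Step 2: Rank sum for X: R1 = 1 + 2 + 3 + 5 + 6 + 8.5 + 10 + 15 = 50.5.
Step 3: U_X = R1 - n1(n1+1)/2 = 50.5 - 8*9/2 = 50.5 - 36 = 14.5.
       U_Y = n1*n2 - U_X = 56 - 14.5 = 41.5.
Step 4: Ties are present, so use the tie-corrected normal approximation (with continuity correction) for the p-value.
Step 5: p-value = 0.132118; compare to alpha = 0.1. fail to reject H0.

U_X = 14.5, p = 0.132118, fail to reject H0 at alpha = 0.1.


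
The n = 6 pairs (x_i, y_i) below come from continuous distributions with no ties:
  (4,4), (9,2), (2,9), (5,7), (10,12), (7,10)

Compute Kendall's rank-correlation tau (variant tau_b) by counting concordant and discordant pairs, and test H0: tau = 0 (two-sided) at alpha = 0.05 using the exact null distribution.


Step 1: Enumerate the 15 unordered pairs (i,j) with i<j and classify each by sign(x_j-x_i) * sign(y_j-y_i).
  (1,2):dx=+5,dy=-2->D; (1,3):dx=-2,dy=+5->D; (1,4):dx=+1,dy=+3->C; (1,5):dx=+6,dy=+8->C
  (1,6):dx=+3,dy=+6->C; (2,3):dx=-7,dy=+7->D; (2,4):dx=-4,dy=+5->D; (2,5):dx=+1,dy=+10->C
  (2,6):dx=-2,dy=+8->D; (3,4):dx=+3,dy=-2->D; (3,5):dx=+8,dy=+3->C; (3,6):dx=+5,dy=+1->C
  (4,5):dx=+5,dy=+5->C; (4,6):dx=+2,dy=+3->C; (5,6):dx=-3,dy=-2->C
Step 2: C = 9, D = 6, total pairs = 15.
Step 3: tau = (C - D)/(n(n-1)/2) = (9 - 6)/15 = 0.200000.
Step 4: Exact two-sided p-value (enumerate n! = 720 permutations of y under H0): p = 0.719444.
Step 5: alpha = 0.05. fail to reject H0.

tau_b = 0.2000 (C=9, D=6), p = 0.719444, fail to reject H0.


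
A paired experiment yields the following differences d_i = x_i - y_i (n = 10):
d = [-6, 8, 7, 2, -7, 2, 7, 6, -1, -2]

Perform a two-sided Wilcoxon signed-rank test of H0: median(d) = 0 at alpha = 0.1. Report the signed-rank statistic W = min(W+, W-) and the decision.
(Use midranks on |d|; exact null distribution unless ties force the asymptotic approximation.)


Step 1: Drop any zero differences (none here) and take |d_i|.
|d| = [6, 8, 7, 2, 7, 2, 7, 6, 1, 2]
Step 2: Midrank |d_i| (ties get averaged ranks).
ranks: |6|->5.5, |8|->10, |7|->8, |2|->3, |7|->8, |2|->3, |7|->8, |6|->5.5, |1|->1, |2|->3
Step 3: Attach original signs; sum ranks with positive sign and with negative sign.
W+ = 10 + 8 + 3 + 3 + 8 + 5.5 = 37.5
W- = 5.5 + 8 + 1 + 3 = 17.5
(Check: W+ + W- = 55 should equal n(n+1)/2 = 55.)
Step 4: Test statistic W = min(W+, W-) = 17.5.
Step 5: Ties in |d|, so use the tie-corrected normal approximation.
        E[W] = n(n+1)/4 = 10*11/4 = 27.5.
        Tie groups: |d|=2 (t=3), |d|=6 (t=2), |d|=7 (t=3); sum(t^3 - t) = 54.
        Var[W] = n(n+1)(2n+1)/24 - sum(t^3-t)/48 = 2310/24 - 54/48 = 95.125.
        z = (W - E[W]) / sqrt(Var[W]) = (17.5 - 27.5) / 9.7532 = -1.0253.
        Two-sided p = 2*Phi(z) = 0.305220.
Step 6: alpha = 0.1. fail to reject H0.

W+ = 37.5, W- = 17.5, W = min = 17.5, p = 0.305220, fail to reject H0.


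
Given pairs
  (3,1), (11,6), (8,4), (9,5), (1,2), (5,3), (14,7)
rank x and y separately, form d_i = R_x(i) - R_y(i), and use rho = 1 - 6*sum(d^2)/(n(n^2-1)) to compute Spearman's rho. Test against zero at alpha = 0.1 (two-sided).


Step 1: Rank x and y separately (midranks; no ties here).
rank(x): 3->2, 11->6, 8->4, 9->5, 1->1, 5->3, 14->7
rank(y): 1->1, 6->6, 4->4, 5->5, 2->2, 3->3, 7->7
Step 2: d_i = R_x(i) - R_y(i); compute d_i^2.
  (2-1)^2=1, (6-6)^2=0, (4-4)^2=0, (5-5)^2=0, (1-2)^2=1, (3-3)^2=0, (7-7)^2=0
sum(d^2) = 2.
Step 3: rho = 1 - 6*2 / (7*(7^2 - 1)) = 1 - 12/336 = 0.964286.
Step 4: Under H0, t = rho * sqrt((n-2)/(1-rho^2)) = 8.1408 ~ t(5).
Step 5: Two-sided p-value from the t-distribution with 5 df = 0.000454.
Step 6: alpha = 0.1. reject H0.

rho = 0.9643, p = 0.000454, reject H0 at alpha = 0.1.


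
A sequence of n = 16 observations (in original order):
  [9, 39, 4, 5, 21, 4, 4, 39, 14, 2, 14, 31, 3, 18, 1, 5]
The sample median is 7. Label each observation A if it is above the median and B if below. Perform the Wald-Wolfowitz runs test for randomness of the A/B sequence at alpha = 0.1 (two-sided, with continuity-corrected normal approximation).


Step 1: Compute median = 7; label A = above, B = below.
Labels in order: AABBABBAABAABABB  (n_A = 8, n_B = 8)
Step 2: Count runs R = 10.
Step 3: Under H0 (random ordering), E[R] = 2*n_A*n_B/(n_A+n_B) + 1 = 2*8*8/16 + 1 = 9.0000.
        Var[R] = 2*n_A*n_B*(2*n_A*n_B - n_A - n_B) / ((n_A+n_B)^2 * (n_A+n_B-1)) = 14336/3840 = 3.7333.
        SD[R] = 1.9322.
Step 4: Continuity-corrected z = (R - 0.5 - E[R]) / SD[R] = (10 - 0.5 - 9.0000) / 1.9322 = 0.2588.
Step 5: Two-sided p-value via normal approximation = 2*(1 - Phi(|z|)) = 0.795809.
Step 6: alpha = 0.1. fail to reject H0.

R = 10, z = 0.2588, p = 0.795809, fail to reject H0.


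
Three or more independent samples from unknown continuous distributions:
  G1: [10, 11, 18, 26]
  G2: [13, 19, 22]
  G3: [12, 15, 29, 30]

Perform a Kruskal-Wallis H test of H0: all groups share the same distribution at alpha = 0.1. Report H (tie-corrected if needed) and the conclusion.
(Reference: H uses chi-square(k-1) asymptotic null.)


Step 1: Combine all N = 11 observations and assign midranks.
sorted (value, group, rank): (10,G1,1), (11,G1,2), (12,G3,3), (13,G2,4), (15,G3,5), (18,G1,6), (19,G2,7), (22,G2,8), (26,G1,9), (29,G3,10), (30,G3,11)
Step 2: Sum ranks within each group.
R_1 = 18 (n_1 = 4)
R_2 = 19 (n_2 = 3)
R_3 = 29 (n_3 = 4)
Step 3: H = 12/(N(N+1)) * sum(R_i^2/n_i) - 3(N+1)
     = 12/(11*12) * (18^2/4 + 19^2/3 + 29^2/4) - 3*12
     = 0.090909 * 411.583 - 36
     = 1.416667.
Step 4: No ties, so H is used without correction.
Step 5: Under H0, H ~ chi^2(2); p-value = 0.492464.
Step 6: alpha = 0.1. fail to reject H0.

H = 1.4167, df = 2, p = 0.492464, fail to reject H0.


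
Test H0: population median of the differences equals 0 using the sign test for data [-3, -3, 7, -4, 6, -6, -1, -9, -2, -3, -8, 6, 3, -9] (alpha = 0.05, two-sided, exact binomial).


Step 1: Discard zero differences. Original n = 14; n_eff = number of nonzero differences = 14.
Nonzero differences (with sign): -3, -3, +7, -4, +6, -6, -1, -9, -2, -3, -8, +6, +3, -9
Step 2: Count signs: positive = 4, negative = 10.
Step 3: Under H0: P(positive) = 0.5, so the number of positives S ~ Bin(14, 0.5).
Step 4: Two-sided exact p-value = sum of Bin(14,0.5) probabilities at or below the observed probability = 0.179565.
Step 5: alpha = 0.05. fail to reject H0.

n_eff = 14, pos = 4, neg = 10, p = 0.179565, fail to reject H0.


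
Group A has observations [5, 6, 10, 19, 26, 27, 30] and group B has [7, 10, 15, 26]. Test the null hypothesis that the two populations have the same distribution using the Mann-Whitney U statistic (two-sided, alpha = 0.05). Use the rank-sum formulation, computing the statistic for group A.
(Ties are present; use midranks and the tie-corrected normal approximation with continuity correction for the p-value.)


Step 1: Combine and sort all 11 observations; assign midranks.
sorted (value, group): (5,X), (6,X), (7,Y), (10,X), (10,Y), (15,Y), (19,X), (26,X), (26,Y), (27,X), (30,X)
ranks: 5->1, 6->2, 7->3, 10->4.5, 10->4.5, 15->6, 19->7, 26->8.5, 26->8.5, 27->10, 30->11
Step 2: Rank sum for X: R1 = 1 + 2 + 4.5 + 7 + 8.5 + 10 + 11 = 44.
Step 3: U_X = R1 - n1(n1+1)/2 = 44 - 7*8/2 = 44 - 28 = 16.
       U_Y = n1*n2 - U_X = 28 - 16 = 12.
Step 4: Ties are present, so use the tie-corrected normal approximation (with continuity correction) for the p-value.
Step 5: p-value = 0.775820; compare to alpha = 0.05. fail to reject H0.

U_X = 16, p = 0.775820, fail to reject H0 at alpha = 0.05.


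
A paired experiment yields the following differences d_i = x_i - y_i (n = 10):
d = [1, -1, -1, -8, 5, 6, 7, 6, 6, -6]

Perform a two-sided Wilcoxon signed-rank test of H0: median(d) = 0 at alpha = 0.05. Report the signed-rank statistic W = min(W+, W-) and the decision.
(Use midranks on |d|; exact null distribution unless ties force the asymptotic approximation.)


Step 1: Drop any zero differences (none here) and take |d_i|.
|d| = [1, 1, 1, 8, 5, 6, 7, 6, 6, 6]
Step 2: Midrank |d_i| (ties get averaged ranks).
ranks: |1|->2, |1|->2, |1|->2, |8|->10, |5|->4, |6|->6.5, |7|->9, |6|->6.5, |6|->6.5, |6|->6.5
Step 3: Attach original signs; sum ranks with positive sign and with negative sign.
W+ = 2 + 4 + 6.5 + 9 + 6.5 + 6.5 = 34.5
W- = 2 + 2 + 10 + 6.5 = 20.5
(Check: W+ + W- = 55 should equal n(n+1)/2 = 55.)
Step 4: Test statistic W = min(W+, W-) = 20.5.
Step 5: Ties in |d|, so use the tie-corrected normal approximation.
        E[W] = n(n+1)/4 = 10*11/4 = 27.5.
        Tie groups: |d|=1 (t=3), |d|=6 (t=4); sum(t^3 - t) = 84.
        Var[W] = n(n+1)(2n+1)/24 - sum(t^3-t)/48 = 2310/24 - 84/48 = 94.5.
        z = (W - E[W]) / sqrt(Var[W]) = (20.5 - 27.5) / 9.7211 = -0.7201.
        Two-sided p = 2*Phi(z) = 0.471474.
Step 6: alpha = 0.05. fail to reject H0.

W+ = 34.5, W- = 20.5, W = min = 20.5, p = 0.471474, fail to reject H0.


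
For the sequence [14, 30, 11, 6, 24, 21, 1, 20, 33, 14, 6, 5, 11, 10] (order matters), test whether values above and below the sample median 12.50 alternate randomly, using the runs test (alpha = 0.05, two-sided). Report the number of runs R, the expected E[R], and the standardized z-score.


Step 1: Compute median = 12.50; label A = above, B = below.
Labels in order: AABBAABAAABBBB  (n_A = 7, n_B = 7)
Step 2: Count runs R = 6.
Step 3: Under H0 (random ordering), E[R] = 2*n_A*n_B/(n_A+n_B) + 1 = 2*7*7/14 + 1 = 8.0000.
        Var[R] = 2*n_A*n_B*(2*n_A*n_B - n_A - n_B) / ((n_A+n_B)^2 * (n_A+n_B-1)) = 8232/2548 = 3.2308.
        SD[R] = 1.7974.
Step 4: Continuity-corrected z = (R + 0.5 - E[R]) / SD[R] = (6 + 0.5 - 8.0000) / 1.7974 = -0.8345.
Step 5: Two-sided p-value via normal approximation = 2*(1 - Phi(|z|)) = 0.403986.
Step 6: alpha = 0.05. fail to reject H0.

R = 6, z = -0.8345, p = 0.403986, fail to reject H0.


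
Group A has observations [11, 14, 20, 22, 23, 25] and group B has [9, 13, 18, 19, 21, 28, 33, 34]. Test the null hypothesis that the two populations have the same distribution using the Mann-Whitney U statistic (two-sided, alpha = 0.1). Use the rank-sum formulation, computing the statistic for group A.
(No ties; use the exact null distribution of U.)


Step 1: Combine and sort all 14 observations; assign midranks.
sorted (value, group): (9,Y), (11,X), (13,Y), (14,X), (18,Y), (19,Y), (20,X), (21,Y), (22,X), (23,X), (25,X), (28,Y), (33,Y), (34,Y)
ranks: 9->1, 11->2, 13->3, 14->4, 18->5, 19->6, 20->7, 21->8, 22->9, 23->10, 25->11, 28->12, 33->13, 34->14
Step 2: Rank sum for X: R1 = 2 + 4 + 7 + 9 + 10 + 11 = 43.
Step 3: U_X = R1 - n1(n1+1)/2 = 43 - 6*7/2 = 43 - 21 = 22.
       U_Y = n1*n2 - U_X = 48 - 22 = 26.
Step 4: No ties, so the exact null distribution of U (based on enumerating the C(14,6) = 3003 equally likely rank assignments) gives the two-sided p-value.
Step 5: p-value = 0.851815; compare to alpha = 0.1. fail to reject H0.

U_X = 22, p = 0.851815, fail to reject H0 at alpha = 0.1.


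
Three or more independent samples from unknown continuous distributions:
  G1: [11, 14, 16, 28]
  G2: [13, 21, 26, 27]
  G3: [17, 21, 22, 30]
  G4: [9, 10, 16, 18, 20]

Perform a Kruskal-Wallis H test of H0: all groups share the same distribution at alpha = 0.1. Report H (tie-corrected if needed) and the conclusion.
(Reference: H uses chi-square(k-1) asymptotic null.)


Step 1: Combine all N = 17 observations and assign midranks.
sorted (value, group, rank): (9,G4,1), (10,G4,2), (11,G1,3), (13,G2,4), (14,G1,5), (16,G1,6.5), (16,G4,6.5), (17,G3,8), (18,G4,9), (20,G4,10), (21,G2,11.5), (21,G3,11.5), (22,G3,13), (26,G2,14), (27,G2,15), (28,G1,16), (30,G3,17)
Step 2: Sum ranks within each group.
R_1 = 30.5 (n_1 = 4)
R_2 = 44.5 (n_2 = 4)
R_3 = 49.5 (n_3 = 4)
R_4 = 28.5 (n_4 = 5)
Step 3: H = 12/(N(N+1)) * sum(R_i^2/n_i) - 3(N+1)
     = 12/(17*18) * (30.5^2/4 + 44.5^2/4 + 49.5^2/4 + 28.5^2/5) - 3*18
     = 0.039216 * 1502.64 - 54
     = 4.926961.
Step 4: Ties present; correction factor C = 1 - 12/(17^3 - 17) = 0.997549. Corrected H = 4.926961 / 0.997549 = 4.939066.
Step 5: Under H0, H ~ chi^2(3); p-value = 0.176314.
Step 6: alpha = 0.1. fail to reject H0.

H = 4.9391, df = 3, p = 0.176314, fail to reject H0.


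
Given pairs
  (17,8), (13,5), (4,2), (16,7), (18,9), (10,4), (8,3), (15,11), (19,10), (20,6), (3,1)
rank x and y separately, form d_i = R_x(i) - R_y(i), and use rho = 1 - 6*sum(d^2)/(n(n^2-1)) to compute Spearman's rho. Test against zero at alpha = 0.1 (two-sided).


Step 1: Rank x and y separately (midranks; no ties here).
rank(x): 17->8, 13->5, 4->2, 16->7, 18->9, 10->4, 8->3, 15->6, 19->10, 20->11, 3->1
rank(y): 8->8, 5->5, 2->2, 7->7, 9->9, 4->4, 3->3, 11->11, 10->10, 6->6, 1->1
Step 2: d_i = R_x(i) - R_y(i); compute d_i^2.
  (8-8)^2=0, (5-5)^2=0, (2-2)^2=0, (7-7)^2=0, (9-9)^2=0, (4-4)^2=0, (3-3)^2=0, (6-11)^2=25, (10-10)^2=0, (11-6)^2=25, (1-1)^2=0
sum(d^2) = 50.
Step 3: rho = 1 - 6*50 / (11*(11^2 - 1)) = 1 - 300/1320 = 0.772727.
Step 4: Under H0, t = rho * sqrt((n-2)/(1-rho^2)) = 3.6522 ~ t(9).
Step 5: Two-sided p-value from the t-distribution with 9 df = 0.005299.
Step 6: alpha = 0.1. reject H0.

rho = 0.7727, p = 0.005299, reject H0 at alpha = 0.1.


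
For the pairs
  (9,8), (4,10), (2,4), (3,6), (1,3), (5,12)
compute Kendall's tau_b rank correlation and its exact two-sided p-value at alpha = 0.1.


Step 1: Enumerate the 15 unordered pairs (i,j) with i<j and classify each by sign(x_j-x_i) * sign(y_j-y_i).
  (1,2):dx=-5,dy=+2->D; (1,3):dx=-7,dy=-4->C; (1,4):dx=-6,dy=-2->C; (1,5):dx=-8,dy=-5->C
  (1,6):dx=-4,dy=+4->D; (2,3):dx=-2,dy=-6->C; (2,4):dx=-1,dy=-4->C; (2,5):dx=-3,dy=-7->C
  (2,6):dx=+1,dy=+2->C; (3,4):dx=+1,dy=+2->C; (3,5):dx=-1,dy=-1->C; (3,6):dx=+3,dy=+8->C
  (4,5):dx=-2,dy=-3->C; (4,6):dx=+2,dy=+6->C; (5,6):dx=+4,dy=+9->C
Step 2: C = 13, D = 2, total pairs = 15.
Step 3: tau = (C - D)/(n(n-1)/2) = (13 - 2)/15 = 0.733333.
Step 4: Exact two-sided p-value (enumerate n! = 720 permutations of y under H0): p = 0.055556.
Step 5: alpha = 0.1. reject H0.

tau_b = 0.7333 (C=13, D=2), p = 0.055556, reject H0.


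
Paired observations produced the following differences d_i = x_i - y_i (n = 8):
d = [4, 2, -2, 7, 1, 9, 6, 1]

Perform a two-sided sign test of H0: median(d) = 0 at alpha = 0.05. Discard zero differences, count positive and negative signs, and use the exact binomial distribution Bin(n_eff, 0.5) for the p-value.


Step 1: Discard zero differences. Original n = 8; n_eff = number of nonzero differences = 8.
Nonzero differences (with sign): +4, +2, -2, +7, +1, +9, +6, +1
Step 2: Count signs: positive = 7, negative = 1.
Step 3: Under H0: P(positive) = 0.5, so the number of positives S ~ Bin(8, 0.5).
Step 4: Two-sided exact p-value = sum of Bin(8,0.5) probabilities at or below the observed probability = 0.070312.
Step 5: alpha = 0.05. fail to reject H0.

n_eff = 8, pos = 7, neg = 1, p = 0.070312, fail to reject H0.


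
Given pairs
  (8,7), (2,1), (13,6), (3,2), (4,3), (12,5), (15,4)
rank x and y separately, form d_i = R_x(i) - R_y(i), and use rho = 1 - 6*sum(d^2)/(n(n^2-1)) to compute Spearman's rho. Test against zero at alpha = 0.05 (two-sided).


Step 1: Rank x and y separately (midranks; no ties here).
rank(x): 8->4, 2->1, 13->6, 3->2, 4->3, 12->5, 15->7
rank(y): 7->7, 1->1, 6->6, 2->2, 3->3, 5->5, 4->4
Step 2: d_i = R_x(i) - R_y(i); compute d_i^2.
  (4-7)^2=9, (1-1)^2=0, (6-6)^2=0, (2-2)^2=0, (3-3)^2=0, (5-5)^2=0, (7-4)^2=9
sum(d^2) = 18.
Step 3: rho = 1 - 6*18 / (7*(7^2 - 1)) = 1 - 108/336 = 0.678571.
Step 4: Under H0, t = rho * sqrt((n-2)/(1-rho^2)) = 2.0657 ~ t(5).
Step 5: Two-sided p-value from the t-distribution with 5 df = 0.093750.
Step 6: alpha = 0.05. fail to reject H0.

rho = 0.6786, p = 0.093750, fail to reject H0 at alpha = 0.05.


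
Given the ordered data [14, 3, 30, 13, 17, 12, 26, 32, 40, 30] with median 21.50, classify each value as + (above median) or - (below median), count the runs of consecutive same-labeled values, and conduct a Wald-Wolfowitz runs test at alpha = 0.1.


Step 1: Compute median = 21.50; label A = above, B = below.
Labels in order: BBABBBAAAA  (n_A = 5, n_B = 5)
Step 2: Count runs R = 4.
Step 3: Under H0 (random ordering), E[R] = 2*n_A*n_B/(n_A+n_B) + 1 = 2*5*5/10 + 1 = 6.0000.
        Var[R] = 2*n_A*n_B*(2*n_A*n_B - n_A - n_B) / ((n_A+n_B)^2 * (n_A+n_B-1)) = 2000/900 = 2.2222.
        SD[R] = 1.4907.
Step 4: Continuity-corrected z = (R + 0.5 - E[R]) / SD[R] = (4 + 0.5 - 6.0000) / 1.4907 = -1.0062.
Step 5: Two-sided p-value via normal approximation = 2*(1 - Phi(|z|)) = 0.314305.
Step 6: alpha = 0.1. fail to reject H0.

R = 4, z = -1.0062, p = 0.314305, fail to reject H0.


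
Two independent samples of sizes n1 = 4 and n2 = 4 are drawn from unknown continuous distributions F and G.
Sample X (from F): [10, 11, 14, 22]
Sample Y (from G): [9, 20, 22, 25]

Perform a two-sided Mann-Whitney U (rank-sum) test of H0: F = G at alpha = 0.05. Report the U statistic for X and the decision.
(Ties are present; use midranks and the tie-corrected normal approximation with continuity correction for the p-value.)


Step 1: Combine and sort all 8 observations; assign midranks.
sorted (value, group): (9,Y), (10,X), (11,X), (14,X), (20,Y), (22,X), (22,Y), (25,Y)
ranks: 9->1, 10->2, 11->3, 14->4, 20->5, 22->6.5, 22->6.5, 25->8
Step 2: Rank sum for X: R1 = 2 + 3 + 4 + 6.5 = 15.5.
Step 3: U_X = R1 - n1(n1+1)/2 = 15.5 - 4*5/2 = 15.5 - 10 = 5.5.
       U_Y = n1*n2 - U_X = 16 - 5.5 = 10.5.
Step 4: Ties are present, so use the tie-corrected normal approximation (with continuity correction) for the p-value.
Step 5: p-value = 0.561363; compare to alpha = 0.05. fail to reject H0.

U_X = 5.5, p = 0.561363, fail to reject H0 at alpha = 0.05.


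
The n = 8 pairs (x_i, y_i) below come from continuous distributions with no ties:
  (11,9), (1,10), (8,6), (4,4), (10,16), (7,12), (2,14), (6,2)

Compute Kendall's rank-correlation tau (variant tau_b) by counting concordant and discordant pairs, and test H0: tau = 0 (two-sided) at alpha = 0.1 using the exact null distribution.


Step 1: Enumerate the 28 unordered pairs (i,j) with i<j and classify each by sign(x_j-x_i) * sign(y_j-y_i).
  (1,2):dx=-10,dy=+1->D; (1,3):dx=-3,dy=-3->C; (1,4):dx=-7,dy=-5->C; (1,5):dx=-1,dy=+7->D
  (1,6):dx=-4,dy=+3->D; (1,7):dx=-9,dy=+5->D; (1,8):dx=-5,dy=-7->C; (2,3):dx=+7,dy=-4->D
  (2,4):dx=+3,dy=-6->D; (2,5):dx=+9,dy=+6->C; (2,6):dx=+6,dy=+2->C; (2,7):dx=+1,dy=+4->C
  (2,8):dx=+5,dy=-8->D; (3,4):dx=-4,dy=-2->C; (3,5):dx=+2,dy=+10->C; (3,6):dx=-1,dy=+6->D
  (3,7):dx=-6,dy=+8->D; (3,8):dx=-2,dy=-4->C; (4,5):dx=+6,dy=+12->C; (4,6):dx=+3,dy=+8->C
  (4,7):dx=-2,dy=+10->D; (4,8):dx=+2,dy=-2->D; (5,6):dx=-3,dy=-4->C; (5,7):dx=-8,dy=-2->C
  (5,8):dx=-4,dy=-14->C; (6,7):dx=-5,dy=+2->D; (6,8):dx=-1,dy=-10->C; (7,8):dx=+4,dy=-12->D
Step 2: C = 15, D = 13, total pairs = 28.
Step 3: tau = (C - D)/(n(n-1)/2) = (15 - 13)/28 = 0.071429.
Step 4: Exact two-sided p-value (enumerate n! = 40320 permutations of y under H0): p = 0.904861.
Step 5: alpha = 0.1. fail to reject H0.

tau_b = 0.0714 (C=15, D=13), p = 0.904861, fail to reject H0.


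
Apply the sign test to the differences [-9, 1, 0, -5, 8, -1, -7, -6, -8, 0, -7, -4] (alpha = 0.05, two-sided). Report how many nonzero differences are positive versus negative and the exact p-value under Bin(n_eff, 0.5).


Step 1: Discard zero differences. Original n = 12; n_eff = number of nonzero differences = 10.
Nonzero differences (with sign): -9, +1, -5, +8, -1, -7, -6, -8, -7, -4
Step 2: Count signs: positive = 2, negative = 8.
Step 3: Under H0: P(positive) = 0.5, so the number of positives S ~ Bin(10, 0.5).
Step 4: Two-sided exact p-value = sum of Bin(10,0.5) probabilities at or below the observed probability = 0.109375.
Step 5: alpha = 0.05. fail to reject H0.

n_eff = 10, pos = 2, neg = 8, p = 0.109375, fail to reject H0.


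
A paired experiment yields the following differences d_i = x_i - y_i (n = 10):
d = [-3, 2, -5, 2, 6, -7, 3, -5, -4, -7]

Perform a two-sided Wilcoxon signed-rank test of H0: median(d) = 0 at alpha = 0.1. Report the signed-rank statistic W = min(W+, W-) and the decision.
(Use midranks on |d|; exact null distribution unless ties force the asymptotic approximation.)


Step 1: Drop any zero differences (none here) and take |d_i|.
|d| = [3, 2, 5, 2, 6, 7, 3, 5, 4, 7]
Step 2: Midrank |d_i| (ties get averaged ranks).
ranks: |3|->3.5, |2|->1.5, |5|->6.5, |2|->1.5, |6|->8, |7|->9.5, |3|->3.5, |5|->6.5, |4|->5, |7|->9.5
Step 3: Attach original signs; sum ranks with positive sign and with negative sign.
W+ = 1.5 + 1.5 + 8 + 3.5 = 14.5
W- = 3.5 + 6.5 + 9.5 + 6.5 + 5 + 9.5 = 40.5
(Check: W+ + W- = 55 should equal n(n+1)/2 = 55.)
Step 4: Test statistic W = min(W+, W-) = 14.5.
Step 5: Ties in |d|, so use the tie-corrected normal approximation.
        E[W] = n(n+1)/4 = 10*11/4 = 27.5.
        Tie groups: |d|=2 (t=2), |d|=3 (t=2), |d|=5 (t=2), |d|=7 (t=2); sum(t^3 - t) = 24.
        Var[W] = n(n+1)(2n+1)/24 - sum(t^3-t)/48 = 2310/24 - 24/48 = 95.75.
        z = (W - E[W]) / sqrt(Var[W]) = (14.5 - 27.5) / 9.7852 = -1.3285.
        Two-sided p = 2*Phi(z) = 0.184000.
Step 6: alpha = 0.1. fail to reject H0.

W+ = 14.5, W- = 40.5, W = min = 14.5, p = 0.184000, fail to reject H0.


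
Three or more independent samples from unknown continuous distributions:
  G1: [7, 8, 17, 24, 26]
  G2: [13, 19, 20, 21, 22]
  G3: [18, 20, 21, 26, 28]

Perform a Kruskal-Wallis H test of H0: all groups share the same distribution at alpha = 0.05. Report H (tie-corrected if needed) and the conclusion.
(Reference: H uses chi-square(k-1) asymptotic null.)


Step 1: Combine all N = 15 observations and assign midranks.
sorted (value, group, rank): (7,G1,1), (8,G1,2), (13,G2,3), (17,G1,4), (18,G3,5), (19,G2,6), (20,G2,7.5), (20,G3,7.5), (21,G2,9.5), (21,G3,9.5), (22,G2,11), (24,G1,12), (26,G1,13.5), (26,G3,13.5), (28,G3,15)
Step 2: Sum ranks within each group.
R_1 = 32.5 (n_1 = 5)
R_2 = 37 (n_2 = 5)
R_3 = 50.5 (n_3 = 5)
Step 3: H = 12/(N(N+1)) * sum(R_i^2/n_i) - 3(N+1)
     = 12/(15*16) * (32.5^2/5 + 37^2/5 + 50.5^2/5) - 3*16
     = 0.050000 * 995.1 - 48
     = 1.755000.
Step 4: Ties present; correction factor C = 1 - 18/(15^3 - 15) = 0.994643. Corrected H = 1.755000 / 0.994643 = 1.764452.
Step 5: Under H0, H ~ chi^2(2); p-value = 0.413861.
Step 6: alpha = 0.05. fail to reject H0.

H = 1.7645, df = 2, p = 0.413861, fail to reject H0.


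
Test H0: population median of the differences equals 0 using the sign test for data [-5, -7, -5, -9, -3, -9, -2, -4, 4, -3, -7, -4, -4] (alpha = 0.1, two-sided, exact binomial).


Step 1: Discard zero differences. Original n = 13; n_eff = number of nonzero differences = 13.
Nonzero differences (with sign): -5, -7, -5, -9, -3, -9, -2, -4, +4, -3, -7, -4, -4
Step 2: Count signs: positive = 1, negative = 12.
Step 3: Under H0: P(positive) = 0.5, so the number of positives S ~ Bin(13, 0.5).
Step 4: Two-sided exact p-value = sum of Bin(13,0.5) probabilities at or below the observed probability = 0.003418.
Step 5: alpha = 0.1. reject H0.

n_eff = 13, pos = 1, neg = 12, p = 0.003418, reject H0.


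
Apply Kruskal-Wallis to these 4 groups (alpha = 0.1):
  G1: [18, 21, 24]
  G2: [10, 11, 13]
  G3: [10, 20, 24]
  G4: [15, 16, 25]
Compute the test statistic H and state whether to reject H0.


Step 1: Combine all N = 12 observations and assign midranks.
sorted (value, group, rank): (10,G2,1.5), (10,G3,1.5), (11,G2,3), (13,G2,4), (15,G4,5), (16,G4,6), (18,G1,7), (20,G3,8), (21,G1,9), (24,G1,10.5), (24,G3,10.5), (25,G4,12)
Step 2: Sum ranks within each group.
R_1 = 26.5 (n_1 = 3)
R_2 = 8.5 (n_2 = 3)
R_3 = 20 (n_3 = 3)
R_4 = 23 (n_4 = 3)
Step 3: H = 12/(N(N+1)) * sum(R_i^2/n_i) - 3(N+1)
     = 12/(12*13) * (26.5^2/3 + 8.5^2/3 + 20^2/3 + 23^2/3) - 3*13
     = 0.076923 * 567.833 - 39
     = 4.679487.
Step 4: Ties present; correction factor C = 1 - 12/(12^3 - 12) = 0.993007. Corrected H = 4.679487 / 0.993007 = 4.712441.
Step 5: Under H0, H ~ chi^2(3); p-value = 0.194106.
Step 6: alpha = 0.1. fail to reject H0.

H = 4.7124, df = 3, p = 0.194106, fail to reject H0.


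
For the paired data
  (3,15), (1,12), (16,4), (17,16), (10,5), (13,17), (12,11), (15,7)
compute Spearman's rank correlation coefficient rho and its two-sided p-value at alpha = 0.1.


Step 1: Rank x and y separately (midranks; no ties here).
rank(x): 3->2, 1->1, 16->7, 17->8, 10->3, 13->5, 12->4, 15->6
rank(y): 15->6, 12->5, 4->1, 16->7, 5->2, 17->8, 11->4, 7->3
Step 2: d_i = R_x(i) - R_y(i); compute d_i^2.
  (2-6)^2=16, (1-5)^2=16, (7-1)^2=36, (8-7)^2=1, (3-2)^2=1, (5-8)^2=9, (4-4)^2=0, (6-3)^2=9
sum(d^2) = 88.
Step 3: rho = 1 - 6*88 / (8*(8^2 - 1)) = 1 - 528/504 = -0.047619.
Step 4: Under H0, t = rho * sqrt((n-2)/(1-rho^2)) = -0.1168 ~ t(6).
Step 5: Two-sided p-value from the t-distribution with 6 df = 0.910849.
Step 6: alpha = 0.1. fail to reject H0.

rho = -0.0476, p = 0.910849, fail to reject H0 at alpha = 0.1.


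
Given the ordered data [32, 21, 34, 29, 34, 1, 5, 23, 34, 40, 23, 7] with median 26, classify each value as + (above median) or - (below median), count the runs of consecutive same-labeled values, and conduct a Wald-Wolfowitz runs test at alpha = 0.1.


Step 1: Compute median = 26; label A = above, B = below.
Labels in order: ABAAABBBAABB  (n_A = 6, n_B = 6)
Step 2: Count runs R = 6.
Step 3: Under H0 (random ordering), E[R] = 2*n_A*n_B/(n_A+n_B) + 1 = 2*6*6/12 + 1 = 7.0000.
        Var[R] = 2*n_A*n_B*(2*n_A*n_B - n_A - n_B) / ((n_A+n_B)^2 * (n_A+n_B-1)) = 4320/1584 = 2.7273.
        SD[R] = 1.6514.
Step 4: Continuity-corrected z = (R + 0.5 - E[R]) / SD[R] = (6 + 0.5 - 7.0000) / 1.6514 = -0.3028.
Step 5: Two-sided p-value via normal approximation = 2*(1 - Phi(|z|)) = 0.762069.
Step 6: alpha = 0.1. fail to reject H0.

R = 6, z = -0.3028, p = 0.762069, fail to reject H0.


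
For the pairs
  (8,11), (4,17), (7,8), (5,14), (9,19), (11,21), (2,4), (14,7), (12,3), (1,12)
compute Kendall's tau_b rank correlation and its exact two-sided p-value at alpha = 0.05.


Step 1: Enumerate the 45 unordered pairs (i,j) with i<j and classify each by sign(x_j-x_i) * sign(y_j-y_i).
  (1,2):dx=-4,dy=+6->D; (1,3):dx=-1,dy=-3->C; (1,4):dx=-3,dy=+3->D; (1,5):dx=+1,dy=+8->C
  (1,6):dx=+3,dy=+10->C; (1,7):dx=-6,dy=-7->C; (1,8):dx=+6,dy=-4->D; (1,9):dx=+4,dy=-8->D
  (1,10):dx=-7,dy=+1->D; (2,3):dx=+3,dy=-9->D; (2,4):dx=+1,dy=-3->D; (2,5):dx=+5,dy=+2->C
  (2,6):dx=+7,dy=+4->C; (2,7):dx=-2,dy=-13->C; (2,8):dx=+10,dy=-10->D; (2,9):dx=+8,dy=-14->D
  (2,10):dx=-3,dy=-5->C; (3,4):dx=-2,dy=+6->D; (3,5):dx=+2,dy=+11->C; (3,6):dx=+4,dy=+13->C
  (3,7):dx=-5,dy=-4->C; (3,8):dx=+7,dy=-1->D; (3,9):dx=+5,dy=-5->D; (3,10):dx=-6,dy=+4->D
  (4,5):dx=+4,dy=+5->C; (4,6):dx=+6,dy=+7->C; (4,7):dx=-3,dy=-10->C; (4,8):dx=+9,dy=-7->D
  (4,9):dx=+7,dy=-11->D; (4,10):dx=-4,dy=-2->C; (5,6):dx=+2,dy=+2->C; (5,7):dx=-7,dy=-15->C
  (5,8):dx=+5,dy=-12->D; (5,9):dx=+3,dy=-16->D; (5,10):dx=-8,dy=-7->C; (6,7):dx=-9,dy=-17->C
  (6,8):dx=+3,dy=-14->D; (6,9):dx=+1,dy=-18->D; (6,10):dx=-10,dy=-9->C; (7,8):dx=+12,dy=+3->C
  (7,9):dx=+10,dy=-1->D; (7,10):dx=-1,dy=+8->D; (8,9):dx=-2,dy=-4->C; (8,10):dx=-13,dy=+5->D
  (9,10):dx=-11,dy=+9->D
Step 2: C = 22, D = 23, total pairs = 45.
Step 3: tau = (C - D)/(n(n-1)/2) = (22 - 23)/45 = -0.022222.
Step 4: Exact two-sided p-value (enumerate n! = 3628800 permutations of y under H0): p = 1.000000.
Step 5: alpha = 0.05. fail to reject H0.

tau_b = -0.0222 (C=22, D=23), p = 1.000000, fail to reject H0.


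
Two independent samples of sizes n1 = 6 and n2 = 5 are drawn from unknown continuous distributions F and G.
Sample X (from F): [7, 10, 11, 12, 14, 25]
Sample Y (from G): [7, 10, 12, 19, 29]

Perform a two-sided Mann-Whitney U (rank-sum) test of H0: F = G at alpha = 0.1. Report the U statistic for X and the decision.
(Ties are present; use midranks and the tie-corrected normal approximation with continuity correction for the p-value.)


Step 1: Combine and sort all 11 observations; assign midranks.
sorted (value, group): (7,X), (7,Y), (10,X), (10,Y), (11,X), (12,X), (12,Y), (14,X), (19,Y), (25,X), (29,Y)
ranks: 7->1.5, 7->1.5, 10->3.5, 10->3.5, 11->5, 12->6.5, 12->6.5, 14->8, 19->9, 25->10, 29->11
Step 2: Rank sum for X: R1 = 1.5 + 3.5 + 5 + 6.5 + 8 + 10 = 34.5.
Step 3: U_X = R1 - n1(n1+1)/2 = 34.5 - 6*7/2 = 34.5 - 21 = 13.5.
       U_Y = n1*n2 - U_X = 30 - 13.5 = 16.5.
Step 4: Ties are present, so use the tie-corrected normal approximation (with continuity correction) for the p-value.
Step 5: p-value = 0.854145; compare to alpha = 0.1. fail to reject H0.

U_X = 13.5, p = 0.854145, fail to reject H0 at alpha = 0.1.


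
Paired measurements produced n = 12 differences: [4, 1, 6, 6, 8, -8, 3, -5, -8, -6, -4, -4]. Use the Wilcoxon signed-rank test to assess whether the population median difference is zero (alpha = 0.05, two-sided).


Step 1: Drop any zero differences (none here) and take |d_i|.
|d| = [4, 1, 6, 6, 8, 8, 3, 5, 8, 6, 4, 4]
Step 2: Midrank |d_i| (ties get averaged ranks).
ranks: |4|->4, |1|->1, |6|->8, |6|->8, |8|->11, |8|->11, |3|->2, |5|->6, |8|->11, |6|->8, |4|->4, |4|->4
Step 3: Attach original signs; sum ranks with positive sign and with negative sign.
W+ = 4 + 1 + 8 + 8 + 11 + 2 = 34
W- = 11 + 6 + 11 + 8 + 4 + 4 = 44
(Check: W+ + W- = 78 should equal n(n+1)/2 = 78.)
Step 4: Test statistic W = min(W+, W-) = 34.
Step 5: Ties in |d|, so use the tie-corrected normal approximation.
        E[W] = n(n+1)/4 = 12*13/4 = 39.
        Tie groups: |d|=4 (t=3), |d|=6 (t=3), |d|=8 (t=3); sum(t^3 - t) = 72.
        Var[W] = n(n+1)(2n+1)/24 - sum(t^3-t)/48 = 3900/24 - 72/48 = 161.
        z = (W - E[W]) / sqrt(Var[W]) = (34 - 39) / 12.6886 = -0.3941.
        Two-sided p = 2*Phi(z) = 0.693540.
Step 6: alpha = 0.05. fail to reject H0.

W+ = 34, W- = 44, W = min = 34, p = 0.693540, fail to reject H0.


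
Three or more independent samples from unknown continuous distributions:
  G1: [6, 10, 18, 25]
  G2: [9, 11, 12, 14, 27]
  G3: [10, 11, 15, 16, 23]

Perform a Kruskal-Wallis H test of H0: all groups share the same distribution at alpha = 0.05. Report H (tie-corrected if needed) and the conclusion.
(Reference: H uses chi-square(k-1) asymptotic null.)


Step 1: Combine all N = 14 observations and assign midranks.
sorted (value, group, rank): (6,G1,1), (9,G2,2), (10,G1,3.5), (10,G3,3.5), (11,G2,5.5), (11,G3,5.5), (12,G2,7), (14,G2,8), (15,G3,9), (16,G3,10), (18,G1,11), (23,G3,12), (25,G1,13), (27,G2,14)
Step 2: Sum ranks within each group.
R_1 = 28.5 (n_1 = 4)
R_2 = 36.5 (n_2 = 5)
R_3 = 40 (n_3 = 5)
Step 3: H = 12/(N(N+1)) * sum(R_i^2/n_i) - 3(N+1)
     = 12/(14*15) * (28.5^2/4 + 36.5^2/5 + 40^2/5) - 3*15
     = 0.057143 * 789.513 - 45
     = 0.115000.
Step 4: Ties present; correction factor C = 1 - 12/(14^3 - 14) = 0.995604. Corrected H = 0.115000 / 0.995604 = 0.115508.
Step 5: Under H0, H ~ chi^2(2); p-value = 0.943882.
Step 6: alpha = 0.05. fail to reject H0.

H = 0.1155, df = 2, p = 0.943882, fail to reject H0.


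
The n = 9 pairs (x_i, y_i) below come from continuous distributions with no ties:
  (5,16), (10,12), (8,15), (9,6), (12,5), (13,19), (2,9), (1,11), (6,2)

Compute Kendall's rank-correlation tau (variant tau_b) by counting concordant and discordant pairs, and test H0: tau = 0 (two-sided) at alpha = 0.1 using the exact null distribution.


Step 1: Enumerate the 36 unordered pairs (i,j) with i<j and classify each by sign(x_j-x_i) * sign(y_j-y_i).
  (1,2):dx=+5,dy=-4->D; (1,3):dx=+3,dy=-1->D; (1,4):dx=+4,dy=-10->D; (1,5):dx=+7,dy=-11->D
  (1,6):dx=+8,dy=+3->C; (1,7):dx=-3,dy=-7->C; (1,8):dx=-4,dy=-5->C; (1,9):dx=+1,dy=-14->D
  (2,3):dx=-2,dy=+3->D; (2,4):dx=-1,dy=-6->C; (2,5):dx=+2,dy=-7->D; (2,6):dx=+3,dy=+7->C
  (2,7):dx=-8,dy=-3->C; (2,8):dx=-9,dy=-1->C; (2,9):dx=-4,dy=-10->C; (3,4):dx=+1,dy=-9->D
  (3,5):dx=+4,dy=-10->D; (3,6):dx=+5,dy=+4->C; (3,7):dx=-6,dy=-6->C; (3,8):dx=-7,dy=-4->C
  (3,9):dx=-2,dy=-13->C; (4,5):dx=+3,dy=-1->D; (4,6):dx=+4,dy=+13->C; (4,7):dx=-7,dy=+3->D
  (4,8):dx=-8,dy=+5->D; (4,9):dx=-3,dy=-4->C; (5,6):dx=+1,dy=+14->C; (5,7):dx=-10,dy=+4->D
  (5,8):dx=-11,dy=+6->D; (5,9):dx=-6,dy=-3->C; (6,7):dx=-11,dy=-10->C; (6,8):dx=-12,dy=-8->C
  (6,9):dx=-7,dy=-17->C; (7,8):dx=-1,dy=+2->D; (7,9):dx=+4,dy=-7->D; (8,9):dx=+5,dy=-9->D
Step 2: C = 19, D = 17, total pairs = 36.
Step 3: tau = (C - D)/(n(n-1)/2) = (19 - 17)/36 = 0.055556.
Step 4: Exact two-sided p-value (enumerate n! = 362880 permutations of y under H0): p = 0.919455.
Step 5: alpha = 0.1. fail to reject H0.

tau_b = 0.0556 (C=19, D=17), p = 0.919455, fail to reject H0.


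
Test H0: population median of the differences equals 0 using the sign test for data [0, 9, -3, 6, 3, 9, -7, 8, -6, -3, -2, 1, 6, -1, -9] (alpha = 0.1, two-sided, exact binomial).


Step 1: Discard zero differences. Original n = 15; n_eff = number of nonzero differences = 14.
Nonzero differences (with sign): +9, -3, +6, +3, +9, -7, +8, -6, -3, -2, +1, +6, -1, -9
Step 2: Count signs: positive = 7, negative = 7.
Step 3: Under H0: P(positive) = 0.5, so the number of positives S ~ Bin(14, 0.5).
Step 4: Two-sided exact p-value = sum of Bin(14,0.5) probabilities at or below the observed probability = 1.000000.
Step 5: alpha = 0.1. fail to reject H0.

n_eff = 14, pos = 7, neg = 7, p = 1.000000, fail to reject H0.


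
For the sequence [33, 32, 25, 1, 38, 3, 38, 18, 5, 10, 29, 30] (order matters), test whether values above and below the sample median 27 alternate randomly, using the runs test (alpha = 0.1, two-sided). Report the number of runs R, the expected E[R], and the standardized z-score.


Step 1: Compute median = 27; label A = above, B = below.
Labels in order: AABBABABBBAA  (n_A = 6, n_B = 6)
Step 2: Count runs R = 7.
Step 3: Under H0 (random ordering), E[R] = 2*n_A*n_B/(n_A+n_B) + 1 = 2*6*6/12 + 1 = 7.0000.
        Var[R] = 2*n_A*n_B*(2*n_A*n_B - n_A - n_B) / ((n_A+n_B)^2 * (n_A+n_B-1)) = 4320/1584 = 2.7273.
        SD[R] = 1.6514.
Step 4: R = E[R], so z = 0 with no continuity correction.
Step 5: Two-sided p-value via normal approximation = 2*(1 - Phi(|z|)) = 1.000000.
Step 6: alpha = 0.1. fail to reject H0.

R = 7, z = 0.0000, p = 1.000000, fail to reject H0.


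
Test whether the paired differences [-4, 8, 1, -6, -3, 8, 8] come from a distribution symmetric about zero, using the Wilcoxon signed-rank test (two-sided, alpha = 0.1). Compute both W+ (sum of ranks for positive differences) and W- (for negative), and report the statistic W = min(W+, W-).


Step 1: Drop any zero differences (none here) and take |d_i|.
|d| = [4, 8, 1, 6, 3, 8, 8]
Step 2: Midrank |d_i| (ties get averaged ranks).
ranks: |4|->3, |8|->6, |1|->1, |6|->4, |3|->2, |8|->6, |8|->6
Step 3: Attach original signs; sum ranks with positive sign and with negative sign.
W+ = 6 + 1 + 6 + 6 = 19
W- = 3 + 4 + 2 = 9
(Check: W+ + W- = 28 should equal n(n+1)/2 = 28.)
Step 4: Test statistic W = min(W+, W-) = 9.
Step 5: Ties in |d|, so use the tie-corrected normal approximation.
        E[W] = n(n+1)/4 = 7*8/4 = 14.
        Tie groups: |d|=8 (t=3); sum(t^3 - t) = 24.
        Var[W] = n(n+1)(2n+1)/24 - sum(t^3-t)/48 = 840/24 - 24/48 = 34.5.
        z = (W - E[W]) / sqrt(Var[W]) = (9 - 14) / 5.8737 = -0.8513.
        Two-sided p = 2*Phi(z) = 0.394627.
Step 6: alpha = 0.1. fail to reject H0.

W+ = 19, W- = 9, W = min = 9, p = 0.394627, fail to reject H0.
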